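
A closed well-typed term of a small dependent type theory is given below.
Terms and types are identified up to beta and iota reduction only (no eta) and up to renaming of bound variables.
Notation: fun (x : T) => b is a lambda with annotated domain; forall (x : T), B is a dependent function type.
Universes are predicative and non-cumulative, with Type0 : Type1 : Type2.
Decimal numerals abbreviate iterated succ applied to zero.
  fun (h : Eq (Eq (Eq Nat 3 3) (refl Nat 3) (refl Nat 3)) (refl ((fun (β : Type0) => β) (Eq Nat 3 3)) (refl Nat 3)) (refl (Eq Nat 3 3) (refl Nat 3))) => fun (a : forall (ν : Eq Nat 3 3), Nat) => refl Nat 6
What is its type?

type:
  forall (h : Eq (Eq (Eq Nat 3 3) (refl Nat 3) (refl Nat 3)) (refl (Eq Nat 3 3) (refl Nat 3)) (refl (Eq Nat 3 3) (refl Nat 3))), forall (β : forall (a : Eq Nat 3 3), Nat), Eq Nat 6 6


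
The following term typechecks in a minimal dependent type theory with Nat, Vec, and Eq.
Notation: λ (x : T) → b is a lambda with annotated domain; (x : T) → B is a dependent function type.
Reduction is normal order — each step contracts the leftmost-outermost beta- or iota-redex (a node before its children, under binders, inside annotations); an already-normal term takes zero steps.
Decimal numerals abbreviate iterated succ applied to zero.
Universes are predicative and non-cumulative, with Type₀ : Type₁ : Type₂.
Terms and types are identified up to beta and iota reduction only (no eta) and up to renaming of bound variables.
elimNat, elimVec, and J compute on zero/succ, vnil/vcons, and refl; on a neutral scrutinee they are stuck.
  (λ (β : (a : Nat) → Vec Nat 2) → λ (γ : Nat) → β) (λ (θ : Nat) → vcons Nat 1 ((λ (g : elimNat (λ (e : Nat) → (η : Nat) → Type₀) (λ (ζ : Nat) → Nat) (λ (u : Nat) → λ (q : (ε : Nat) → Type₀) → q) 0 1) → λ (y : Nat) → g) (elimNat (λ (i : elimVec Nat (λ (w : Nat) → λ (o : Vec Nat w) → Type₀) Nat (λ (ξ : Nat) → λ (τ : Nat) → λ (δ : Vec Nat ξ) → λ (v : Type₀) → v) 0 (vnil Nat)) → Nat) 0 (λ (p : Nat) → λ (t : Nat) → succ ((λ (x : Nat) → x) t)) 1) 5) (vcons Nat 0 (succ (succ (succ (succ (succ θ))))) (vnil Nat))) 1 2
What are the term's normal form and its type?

resulting normal form:
  vcons Nat 1 1 (vcons Nat 0 7 (vnil Nat))
type:
  Vec Nat 2
observation: the first redex contracted is a beta-redex; the normal form is reached in 10 normal-order steps.


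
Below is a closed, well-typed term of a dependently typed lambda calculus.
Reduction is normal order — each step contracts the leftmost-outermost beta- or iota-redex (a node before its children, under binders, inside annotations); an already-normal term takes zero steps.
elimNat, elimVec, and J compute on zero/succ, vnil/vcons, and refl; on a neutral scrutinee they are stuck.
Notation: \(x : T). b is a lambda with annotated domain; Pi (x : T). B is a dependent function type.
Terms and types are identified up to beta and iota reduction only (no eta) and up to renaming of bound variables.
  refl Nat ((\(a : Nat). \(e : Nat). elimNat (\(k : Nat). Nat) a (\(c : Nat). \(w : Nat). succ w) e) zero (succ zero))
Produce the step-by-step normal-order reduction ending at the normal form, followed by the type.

reduction (normal order):
  refl Nat ((\(a : Nat). \(e : Nat). elimNat (\(k : Nat). Nat) a (\(c : Nat). \(w : Nat). succ w) e) zero (succ zero))
  ~> refl Nat ((\(a : Nat). elimNat (\(e : Nat). Nat) zero (\(k : Nat). \(c : Nat). succ c) a) (succ zero))
  ~> refl Nat (elimNat (\(a : Nat). Nat) zero (\(e : Nat). \(k : Nat). succ k) (succ zero))
  ~> refl Nat ((\(a : Nat). \(e : Nat). succ e) zero (elimNat (\(k : Nat). Nat) zero (\(c : Nat). \(w : Nat). succ w) zero))
  ~> refl Nat ((\(a : Nat). succ a) (elimNat (\(e : Nat). Nat) zero (\(k : Nat). \(c : Nat). succ c) zero))
  ~> refl Nat (succ (elimNat (\(a : Nat). Nat) zero (\(e : Nat). \(k : Nat). succ k) zero))
  ~> refl Nat (succ zero)
type:
  Eq Nat (succ zero) (succ zero)


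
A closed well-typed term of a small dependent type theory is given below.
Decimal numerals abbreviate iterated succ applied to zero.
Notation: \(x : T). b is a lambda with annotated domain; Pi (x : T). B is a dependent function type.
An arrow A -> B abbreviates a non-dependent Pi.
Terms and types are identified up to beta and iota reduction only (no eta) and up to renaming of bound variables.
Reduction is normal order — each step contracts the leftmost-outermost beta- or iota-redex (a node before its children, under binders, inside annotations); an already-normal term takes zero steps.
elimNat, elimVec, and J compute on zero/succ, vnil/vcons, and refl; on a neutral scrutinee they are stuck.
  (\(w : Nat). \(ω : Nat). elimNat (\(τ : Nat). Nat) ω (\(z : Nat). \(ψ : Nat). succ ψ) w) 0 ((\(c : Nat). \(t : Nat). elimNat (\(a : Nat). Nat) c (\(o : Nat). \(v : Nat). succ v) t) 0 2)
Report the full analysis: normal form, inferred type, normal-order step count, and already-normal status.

normal form:
  2
inferred type:
  Nat
steps to reach normal form (normal order): 12
started in normal form: no
first contracted redex: a beta-redex


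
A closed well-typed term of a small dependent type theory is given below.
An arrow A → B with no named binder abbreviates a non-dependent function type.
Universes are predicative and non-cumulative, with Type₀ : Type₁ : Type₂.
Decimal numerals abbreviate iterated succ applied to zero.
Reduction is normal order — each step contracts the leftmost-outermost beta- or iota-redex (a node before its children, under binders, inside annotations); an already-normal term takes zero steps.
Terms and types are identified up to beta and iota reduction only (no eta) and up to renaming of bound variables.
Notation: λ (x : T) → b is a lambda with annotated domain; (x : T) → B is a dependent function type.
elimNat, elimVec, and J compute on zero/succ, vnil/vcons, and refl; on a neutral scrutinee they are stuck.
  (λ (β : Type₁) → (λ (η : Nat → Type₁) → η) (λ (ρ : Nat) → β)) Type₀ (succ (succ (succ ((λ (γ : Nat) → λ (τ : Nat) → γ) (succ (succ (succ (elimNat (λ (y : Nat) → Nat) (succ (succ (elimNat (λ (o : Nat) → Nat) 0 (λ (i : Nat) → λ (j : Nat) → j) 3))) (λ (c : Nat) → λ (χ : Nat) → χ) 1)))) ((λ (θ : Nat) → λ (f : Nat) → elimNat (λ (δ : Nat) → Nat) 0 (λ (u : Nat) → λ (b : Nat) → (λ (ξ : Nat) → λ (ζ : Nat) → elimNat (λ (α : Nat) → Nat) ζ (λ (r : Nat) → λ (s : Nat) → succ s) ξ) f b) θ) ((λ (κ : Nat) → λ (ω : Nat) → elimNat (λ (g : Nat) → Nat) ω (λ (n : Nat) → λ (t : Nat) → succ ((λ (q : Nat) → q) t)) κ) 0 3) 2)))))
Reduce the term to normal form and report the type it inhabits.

resulting normal form:
  Type₀
the term's type:
  Type₁


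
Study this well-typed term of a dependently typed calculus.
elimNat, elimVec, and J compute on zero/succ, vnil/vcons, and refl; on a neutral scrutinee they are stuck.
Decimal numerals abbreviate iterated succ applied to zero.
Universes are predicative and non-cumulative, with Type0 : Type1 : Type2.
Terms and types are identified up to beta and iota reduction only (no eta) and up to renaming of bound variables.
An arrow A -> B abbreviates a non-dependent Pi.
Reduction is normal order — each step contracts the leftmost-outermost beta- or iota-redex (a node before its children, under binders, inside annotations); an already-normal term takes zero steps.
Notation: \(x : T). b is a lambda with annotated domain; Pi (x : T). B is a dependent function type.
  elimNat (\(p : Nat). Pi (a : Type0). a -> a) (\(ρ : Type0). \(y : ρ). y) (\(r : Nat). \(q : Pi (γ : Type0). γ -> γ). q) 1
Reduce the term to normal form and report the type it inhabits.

normal form:
  \(p : Type0). \(a : p). a
type:
  Pi (p : Type0). p -> p
observation: the leftmost-outermost redex is an elimNat iota-redex, and normalization takes 4 steps.


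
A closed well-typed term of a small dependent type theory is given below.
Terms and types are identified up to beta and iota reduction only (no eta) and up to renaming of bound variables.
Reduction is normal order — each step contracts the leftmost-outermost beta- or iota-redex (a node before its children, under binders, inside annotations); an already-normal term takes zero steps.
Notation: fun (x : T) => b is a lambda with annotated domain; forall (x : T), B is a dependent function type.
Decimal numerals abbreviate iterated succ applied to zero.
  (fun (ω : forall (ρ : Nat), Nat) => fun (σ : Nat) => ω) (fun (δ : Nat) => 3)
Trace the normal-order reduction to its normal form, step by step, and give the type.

normal-order reduction:
  (fun (ω : forall (ρ : Nat), Nat) => fun (σ : Nat) => ω) (fun (δ : Nat) => 3)
  ~> fun (ω : Nat) => fun (ρ : Nat) => 3
type:
  forall (ω : Nat), forall (ρ : Nat), Nat


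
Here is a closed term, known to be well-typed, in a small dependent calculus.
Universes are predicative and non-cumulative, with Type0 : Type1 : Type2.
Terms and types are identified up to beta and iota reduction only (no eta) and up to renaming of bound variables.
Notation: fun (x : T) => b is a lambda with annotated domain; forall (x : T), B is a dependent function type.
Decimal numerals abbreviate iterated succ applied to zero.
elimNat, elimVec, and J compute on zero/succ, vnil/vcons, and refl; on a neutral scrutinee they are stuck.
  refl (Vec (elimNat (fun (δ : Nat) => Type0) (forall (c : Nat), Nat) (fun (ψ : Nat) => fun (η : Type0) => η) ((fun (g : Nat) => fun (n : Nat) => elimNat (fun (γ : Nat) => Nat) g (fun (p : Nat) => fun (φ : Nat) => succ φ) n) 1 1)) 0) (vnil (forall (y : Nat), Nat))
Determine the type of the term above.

type:
  Eq (Vec (forall (δ : Nat), Nat) 0) (vnil (forall (c : Nat), Nat)) (vnil (forall (ψ : Nat), Nat))


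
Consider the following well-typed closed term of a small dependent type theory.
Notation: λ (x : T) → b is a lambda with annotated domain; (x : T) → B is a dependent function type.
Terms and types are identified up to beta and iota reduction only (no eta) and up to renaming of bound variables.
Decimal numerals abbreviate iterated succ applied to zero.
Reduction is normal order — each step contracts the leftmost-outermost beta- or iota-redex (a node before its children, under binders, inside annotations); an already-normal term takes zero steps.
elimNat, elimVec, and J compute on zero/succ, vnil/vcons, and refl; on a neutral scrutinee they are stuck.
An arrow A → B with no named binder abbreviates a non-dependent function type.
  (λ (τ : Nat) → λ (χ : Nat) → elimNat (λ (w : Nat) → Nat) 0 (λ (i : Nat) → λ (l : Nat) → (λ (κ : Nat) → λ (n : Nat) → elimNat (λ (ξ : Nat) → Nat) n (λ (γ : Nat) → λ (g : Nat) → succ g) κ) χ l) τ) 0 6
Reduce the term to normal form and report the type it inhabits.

reduced normal form:
  0
inferred type:
  Nat


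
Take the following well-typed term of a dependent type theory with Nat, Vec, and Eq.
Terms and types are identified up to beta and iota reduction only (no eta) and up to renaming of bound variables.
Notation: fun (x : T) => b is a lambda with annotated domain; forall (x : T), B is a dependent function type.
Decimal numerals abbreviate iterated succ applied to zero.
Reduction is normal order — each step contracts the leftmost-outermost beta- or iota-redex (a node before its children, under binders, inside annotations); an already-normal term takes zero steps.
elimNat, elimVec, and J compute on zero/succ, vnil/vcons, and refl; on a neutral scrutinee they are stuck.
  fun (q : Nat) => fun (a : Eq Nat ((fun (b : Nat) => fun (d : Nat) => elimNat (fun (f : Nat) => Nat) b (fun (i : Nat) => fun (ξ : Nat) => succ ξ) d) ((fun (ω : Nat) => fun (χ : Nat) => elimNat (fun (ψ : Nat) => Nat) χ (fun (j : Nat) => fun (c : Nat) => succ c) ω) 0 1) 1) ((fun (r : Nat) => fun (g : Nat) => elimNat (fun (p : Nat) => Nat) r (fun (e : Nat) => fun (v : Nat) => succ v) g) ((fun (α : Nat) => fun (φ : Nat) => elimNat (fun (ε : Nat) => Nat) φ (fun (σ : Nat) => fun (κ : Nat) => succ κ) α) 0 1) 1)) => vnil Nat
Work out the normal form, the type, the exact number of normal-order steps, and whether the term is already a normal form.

resulting normal form:
  fun (q : Nat) => fun (a : Eq Nat 2 2) => vnil Nat
the term's type:
  forall (q : Nat), forall (a : Eq Nat 2 2), Vec Nat 0
reduction steps (normal order): 18
started in normal form: no
first contracted redex: a beta-redex


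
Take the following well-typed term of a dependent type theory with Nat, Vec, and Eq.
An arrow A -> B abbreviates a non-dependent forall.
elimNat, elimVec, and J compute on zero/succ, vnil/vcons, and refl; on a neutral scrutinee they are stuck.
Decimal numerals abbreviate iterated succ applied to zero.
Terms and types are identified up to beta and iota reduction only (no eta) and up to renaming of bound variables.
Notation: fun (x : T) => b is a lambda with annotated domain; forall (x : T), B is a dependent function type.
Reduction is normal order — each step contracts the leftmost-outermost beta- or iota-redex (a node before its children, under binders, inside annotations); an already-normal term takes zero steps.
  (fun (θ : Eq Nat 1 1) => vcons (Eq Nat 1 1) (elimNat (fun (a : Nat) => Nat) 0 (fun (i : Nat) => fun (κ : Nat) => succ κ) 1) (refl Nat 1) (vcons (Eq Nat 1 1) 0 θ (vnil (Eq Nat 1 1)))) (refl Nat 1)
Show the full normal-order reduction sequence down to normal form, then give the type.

normal-order reduction:
  (fun (θ : Eq Nat 1 1) => vcons (Eq Nat 1 1) (elimNat (fun (a : Nat) => Nat) 0 (fun (i : Nat) => fun (κ : Nat) => succ κ) 1) (refl Nat 1) (vcons (Eq Nat 1 1) 0 θ (vnil (Eq Nat 1 1)))) (refl Nat 1)
  ~> vcons (Eq Nat 1 1) (elimNat (fun (θ : Nat) => Nat) 0 (fun (a : Nat) => fun (i : Nat) => succ i) 1) (refl Nat 1) (vcons (Eq Nat 1 1) 0 (refl Nat 1) (vnil (Eq Nat 1 1)))
  ~> vcons (Eq Nat 1 1) ((fun (θ : Nat) => fun (a : Nat) => succ a) 0 (elimNat (fun (i : Nat) => Nat) 0 (fun (κ : Nat) => fun (ω : Nat) => succ ω) 0)) (refl Nat 1) (vcons (Eq Nat 1 1) 0 (refl Nat 1) (vnil (Eq Nat 1 1)))
  ~> vcons (Eq Nat 1 1) ((fun (θ : Nat) => succ θ) (elimNat (fun (a : Nat) => Nat) 0 (fun (i : Nat) => fun (κ : Nat) => succ κ) 0)) (refl Nat 1) (vcons (Eq Nat 1 1) 0 (refl Nat 1) (vnil (Eq Nat 1 1)))
  ~> vcons (Eq Nat 1 1) (succ (elimNat (fun (θ : Nat) => Nat) 0 (fun (a : Nat) => fun (i : Nat) => succ i) 0)) (refl Nat 1) (vcons (Eq Nat 1 1) 0 (refl Nat 1) (vnil (Eq Nat 1 1)))
  ~> vcons (Eq Nat 1 1) 1 (refl Nat 1) (vcons (Eq Nat 1 1) 0 (refl Nat 1) (vnil (Eq Nat 1 1)))
the term's type:
  Vec (Eq Nat 1 1) 2


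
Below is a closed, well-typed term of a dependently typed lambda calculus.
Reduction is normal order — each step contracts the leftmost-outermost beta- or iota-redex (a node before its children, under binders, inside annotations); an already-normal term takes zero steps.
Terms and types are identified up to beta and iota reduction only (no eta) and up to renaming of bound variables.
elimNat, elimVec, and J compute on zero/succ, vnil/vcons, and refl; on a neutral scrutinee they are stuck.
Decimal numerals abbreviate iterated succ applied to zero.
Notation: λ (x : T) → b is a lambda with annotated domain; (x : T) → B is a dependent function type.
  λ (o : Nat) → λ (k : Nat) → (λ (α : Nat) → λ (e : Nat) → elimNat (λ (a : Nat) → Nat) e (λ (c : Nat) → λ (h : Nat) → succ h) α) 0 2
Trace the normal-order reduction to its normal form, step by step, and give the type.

normal-order reduction:
  λ (o : Nat) → λ (k : Nat) → (λ (α : Nat) → λ (e : Nat) → elimNat (λ (a : Nat) → Nat) e (λ (c : Nat) → λ (h : Nat) → succ h) α) 0 2
  ~> λ (o : Nat) → λ (k : Nat) → (λ (α : Nat) → elimNat (λ (e : Nat) → Nat) α (λ (a : Nat) → λ (c : Nat) → succ c) 0) 2
  ~> λ (o : Nat) → λ (k : Nat) → elimNat (λ (α : Nat) → Nat) 2 (λ (e : Nat) → λ (a : Nat) → succ a) 0
  ~> λ (o : Nat) → λ (k : Nat) → 2
the term's type:
  (o : Nat) → (k : Nat) → Nat


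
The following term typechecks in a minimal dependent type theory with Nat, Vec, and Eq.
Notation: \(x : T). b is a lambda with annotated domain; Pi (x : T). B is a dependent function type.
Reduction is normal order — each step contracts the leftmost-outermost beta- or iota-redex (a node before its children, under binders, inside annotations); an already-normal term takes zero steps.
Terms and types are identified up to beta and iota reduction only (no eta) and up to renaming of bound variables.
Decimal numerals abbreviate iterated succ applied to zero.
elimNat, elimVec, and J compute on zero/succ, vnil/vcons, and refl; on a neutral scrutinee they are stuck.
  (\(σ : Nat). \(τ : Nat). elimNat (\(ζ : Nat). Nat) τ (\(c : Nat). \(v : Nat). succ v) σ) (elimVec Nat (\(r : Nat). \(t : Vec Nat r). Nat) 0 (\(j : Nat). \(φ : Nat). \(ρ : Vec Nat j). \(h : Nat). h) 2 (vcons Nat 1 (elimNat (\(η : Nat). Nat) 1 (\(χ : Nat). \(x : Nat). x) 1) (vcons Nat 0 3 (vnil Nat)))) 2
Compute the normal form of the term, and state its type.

normal form:
  2
type:
  Nat


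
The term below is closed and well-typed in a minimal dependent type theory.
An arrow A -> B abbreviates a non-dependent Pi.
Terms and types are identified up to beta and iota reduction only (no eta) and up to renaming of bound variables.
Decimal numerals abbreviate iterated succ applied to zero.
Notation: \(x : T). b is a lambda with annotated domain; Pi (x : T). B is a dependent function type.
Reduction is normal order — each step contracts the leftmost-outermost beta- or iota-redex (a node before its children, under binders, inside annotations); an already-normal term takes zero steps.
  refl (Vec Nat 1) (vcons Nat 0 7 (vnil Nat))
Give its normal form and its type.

reduced normal form:
  refl (Vec Nat 1) (vcons Nat 0 7 (vnil Nat))
type:
  Eq (Vec Nat 1) (vcons Nat 0 7 (vnil Nat)) (vcons Nat 0 7 (vnil Nat))


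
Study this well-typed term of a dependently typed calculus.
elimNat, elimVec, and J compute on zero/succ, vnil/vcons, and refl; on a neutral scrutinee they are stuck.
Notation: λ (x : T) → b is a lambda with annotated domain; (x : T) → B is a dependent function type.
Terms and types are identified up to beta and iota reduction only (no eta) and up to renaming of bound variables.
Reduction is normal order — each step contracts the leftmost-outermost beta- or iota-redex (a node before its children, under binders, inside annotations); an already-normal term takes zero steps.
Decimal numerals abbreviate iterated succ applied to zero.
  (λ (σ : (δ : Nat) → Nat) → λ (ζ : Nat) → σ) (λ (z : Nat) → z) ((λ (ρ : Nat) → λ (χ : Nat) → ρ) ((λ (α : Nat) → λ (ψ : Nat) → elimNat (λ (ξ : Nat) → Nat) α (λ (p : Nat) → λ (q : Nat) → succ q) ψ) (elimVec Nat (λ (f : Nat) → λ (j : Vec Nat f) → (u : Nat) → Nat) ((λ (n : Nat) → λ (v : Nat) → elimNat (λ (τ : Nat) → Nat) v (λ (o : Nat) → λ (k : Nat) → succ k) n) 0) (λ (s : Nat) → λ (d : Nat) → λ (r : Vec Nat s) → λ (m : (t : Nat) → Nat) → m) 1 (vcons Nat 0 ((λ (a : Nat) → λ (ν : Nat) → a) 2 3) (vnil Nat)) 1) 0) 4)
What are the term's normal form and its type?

normal form:
  λ (σ : Nat) → σ
inferred type:
  (σ : Nat) → Nat
observation: reduction starts at a beta-redex, and 2 normal-order steps reach the normal form.


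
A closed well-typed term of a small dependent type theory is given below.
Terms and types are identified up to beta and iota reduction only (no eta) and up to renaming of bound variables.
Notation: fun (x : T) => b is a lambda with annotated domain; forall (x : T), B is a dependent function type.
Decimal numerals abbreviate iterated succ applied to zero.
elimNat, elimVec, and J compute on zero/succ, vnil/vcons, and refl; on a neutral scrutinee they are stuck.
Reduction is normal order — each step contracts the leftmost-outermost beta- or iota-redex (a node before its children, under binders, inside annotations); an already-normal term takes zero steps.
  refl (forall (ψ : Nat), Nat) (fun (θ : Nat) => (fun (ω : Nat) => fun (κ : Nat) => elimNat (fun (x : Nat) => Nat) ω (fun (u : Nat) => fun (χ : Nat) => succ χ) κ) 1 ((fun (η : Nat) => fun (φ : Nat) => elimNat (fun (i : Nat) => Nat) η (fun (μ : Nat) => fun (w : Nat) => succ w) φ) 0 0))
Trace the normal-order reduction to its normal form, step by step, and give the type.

normal-order reduction sequence:
  refl (forall (ψ : Nat), Nat) (fun (θ : Nat) => (fun (ω : Nat) => fun (κ : Nat) => elimNat (fun (x : Nat) => Nat) ω (fun (u : Nat) => fun (χ : Nat) => succ χ) κ) 1 ((fun (η : Nat) => fun (φ : Nat) => elimNat (fun (i : Nat) => Nat) η (fun (μ : Nat) => fun (w : Nat) => succ w) φ) 0 0))
  ~> refl (forall (ψ : Nat), Nat) (fun (θ : Nat) => (fun (ω : Nat) => elimNat (fun (κ : Nat) => Nat) 1 (fun (x : Nat) => fun (u : Nat) => succ u) ω) ((fun (χ : Nat) => fun (η : Nat) => elimNat (fun (φ : Nat) => Nat) χ (fun (i : Nat) => fun (μ : Nat) => succ μ) η) 0 0))
  ~> refl (forall (ψ : Nat), Nat) (fun (θ : Nat) => elimNat (fun (ω : Nat) => Nat) 1 (fun (κ : Nat) => fun (x : Nat) => succ x) ((fun (u : Nat) => fun (χ : Nat) => elimNat (fun (η : Nat) => Nat) u (fun (φ : Nat) => fun (i : Nat) => succ i) χ) 0 0))
  ~> refl (forall (ψ : Nat), Nat) (fun (θ : Nat) => elimNat (fun (ω : Nat) => Nat) 1 (fun (κ : Nat) => fun (x : Nat) => succ x) ((fun (u : Nat) => elimNat (fun (χ : Nat) => Nat) 0 (fun (η : Nat) => fun (φ : Nat) => succ φ) u) 0))
  ~> refl (forall (ψ : Nat), Nat) (fun (θ : Nat) => elimNat (fun (ω : Nat) => Nat) 1 (fun (κ : Nat) => fun (x : Nat) => succ x) (elimNat (fun (u : Nat) => Nat) 0 (fun (χ : Nat) => fun (η : Nat) => succ η) 0))
  ~> refl (forall (ψ : Nat), Nat) (fun (θ : Nat) => elimNat (fun (ω : Nat) => Nat) 1 (fun (κ : Nat) => fun (x : Nat) => succ x) 0)
  ~> refl (forall (ψ : Nat), Nat) (fun (θ : Nat) => 1)
the term's type:
  Eq (forall (ψ : Nat), Nat) (fun (θ : Nat) => 1) (fun (ω : Nat) => 1)


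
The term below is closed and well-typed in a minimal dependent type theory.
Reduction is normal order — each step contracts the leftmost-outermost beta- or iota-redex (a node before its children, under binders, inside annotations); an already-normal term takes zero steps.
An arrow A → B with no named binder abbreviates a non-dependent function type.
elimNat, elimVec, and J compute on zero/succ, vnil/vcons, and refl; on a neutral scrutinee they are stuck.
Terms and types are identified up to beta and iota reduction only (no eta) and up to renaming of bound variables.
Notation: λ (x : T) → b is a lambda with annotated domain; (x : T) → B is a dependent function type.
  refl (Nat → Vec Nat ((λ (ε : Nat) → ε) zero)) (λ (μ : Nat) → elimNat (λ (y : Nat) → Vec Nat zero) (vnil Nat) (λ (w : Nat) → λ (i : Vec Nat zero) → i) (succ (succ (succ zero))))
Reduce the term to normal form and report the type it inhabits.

normal form:
  refl (Nat → Vec Nat zero) (λ (ε : Nat) → vnil Nat)
the term's type:
  Eq (Nat → Vec Nat zero) (λ (ε : Nat) → vnil Nat) (λ (μ : Nat) → vnil Nat)


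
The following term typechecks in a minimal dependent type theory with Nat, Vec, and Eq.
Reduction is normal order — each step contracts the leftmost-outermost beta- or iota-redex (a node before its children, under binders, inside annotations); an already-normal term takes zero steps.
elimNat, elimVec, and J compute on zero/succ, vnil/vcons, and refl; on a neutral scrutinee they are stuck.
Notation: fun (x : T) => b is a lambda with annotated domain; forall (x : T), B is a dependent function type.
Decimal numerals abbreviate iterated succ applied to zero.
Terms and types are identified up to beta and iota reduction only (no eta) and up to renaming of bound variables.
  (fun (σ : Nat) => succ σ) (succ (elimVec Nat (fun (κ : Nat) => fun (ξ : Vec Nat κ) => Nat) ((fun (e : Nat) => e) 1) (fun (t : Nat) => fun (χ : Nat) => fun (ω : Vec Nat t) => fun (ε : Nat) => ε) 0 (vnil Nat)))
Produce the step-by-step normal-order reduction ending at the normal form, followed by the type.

normal-order reduction:
  (fun (σ : Nat) => succ σ) (succ (elimVec Nat (fun (κ : Nat) => fun (ξ : Vec Nat κ) => Nat) ((fun (e : Nat) => e) 1) (fun (t : Nat) => fun (χ : Nat) => fun (ω : Vec Nat t) => fun (ε : Nat) => ε) 0 (vnil Nat)))
  ~> succ (succ (elimVec Nat (fun (σ : Nat) => fun (κ : Vec Nat σ) => Nat) ((fun (ξ : Nat) => ξ) 1) (fun (e : Nat) => fun (t : Nat) => fun (χ : Vec Nat e) => fun (ω : Nat) => ω) 0 (vnil Nat)))
  ~> succ (succ ((fun (σ : Nat) => σ) 1))
  ~> 3
inferred type:
  Nat


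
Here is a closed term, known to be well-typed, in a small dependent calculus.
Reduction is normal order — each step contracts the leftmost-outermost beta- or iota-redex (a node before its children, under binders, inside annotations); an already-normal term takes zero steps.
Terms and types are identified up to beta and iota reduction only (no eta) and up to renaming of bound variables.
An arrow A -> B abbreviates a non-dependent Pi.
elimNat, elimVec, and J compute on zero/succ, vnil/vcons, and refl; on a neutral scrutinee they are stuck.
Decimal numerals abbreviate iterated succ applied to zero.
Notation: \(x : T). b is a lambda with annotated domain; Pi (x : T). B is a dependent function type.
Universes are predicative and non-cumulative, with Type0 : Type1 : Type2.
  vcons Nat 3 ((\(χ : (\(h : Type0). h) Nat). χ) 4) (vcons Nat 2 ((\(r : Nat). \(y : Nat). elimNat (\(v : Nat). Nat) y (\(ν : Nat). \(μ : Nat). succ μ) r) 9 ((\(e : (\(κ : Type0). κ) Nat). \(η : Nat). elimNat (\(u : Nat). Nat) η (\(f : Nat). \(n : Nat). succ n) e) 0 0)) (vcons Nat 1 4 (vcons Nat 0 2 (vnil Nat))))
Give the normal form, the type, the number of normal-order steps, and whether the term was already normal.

resulting normal form:
  vcons Nat 3 4 (vcons Nat 2 9 (vcons Nat 1 4 (vcons Nat 0 2 (vnil Nat))))
type:
  Vec Nat 4
steps to reach normal form (normal order): 34
term was already normal: no
first contracted redex: a beta-redex


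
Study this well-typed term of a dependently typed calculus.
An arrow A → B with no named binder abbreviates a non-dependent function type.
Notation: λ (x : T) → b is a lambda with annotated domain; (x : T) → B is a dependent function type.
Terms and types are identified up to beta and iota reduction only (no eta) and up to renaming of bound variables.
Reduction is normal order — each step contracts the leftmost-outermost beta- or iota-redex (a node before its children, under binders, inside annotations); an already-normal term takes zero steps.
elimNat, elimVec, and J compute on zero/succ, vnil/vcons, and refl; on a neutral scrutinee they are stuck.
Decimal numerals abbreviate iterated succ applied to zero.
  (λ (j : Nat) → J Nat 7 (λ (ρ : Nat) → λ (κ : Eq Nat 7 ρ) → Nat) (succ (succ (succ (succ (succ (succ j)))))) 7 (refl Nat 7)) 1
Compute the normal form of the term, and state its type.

reduced normal form:
  7
inferred type:
  Nat


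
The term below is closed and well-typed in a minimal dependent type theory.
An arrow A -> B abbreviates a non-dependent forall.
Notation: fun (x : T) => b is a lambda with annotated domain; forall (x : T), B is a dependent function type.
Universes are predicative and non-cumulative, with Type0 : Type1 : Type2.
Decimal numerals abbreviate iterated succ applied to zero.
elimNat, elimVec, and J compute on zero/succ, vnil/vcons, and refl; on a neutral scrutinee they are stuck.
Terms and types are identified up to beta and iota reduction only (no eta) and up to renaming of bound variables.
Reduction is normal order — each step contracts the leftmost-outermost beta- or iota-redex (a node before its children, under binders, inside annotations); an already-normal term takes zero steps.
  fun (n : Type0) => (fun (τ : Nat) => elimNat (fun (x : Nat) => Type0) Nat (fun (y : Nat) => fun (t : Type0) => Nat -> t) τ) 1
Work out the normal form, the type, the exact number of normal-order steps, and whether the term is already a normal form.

reduced normal form:
  fun (n : Type0) => Nat -> Nat
inferred type:
  Type0 -> Type0
reduction steps (normal order): 5
already normal: no
first contracted redex: a beta-redex


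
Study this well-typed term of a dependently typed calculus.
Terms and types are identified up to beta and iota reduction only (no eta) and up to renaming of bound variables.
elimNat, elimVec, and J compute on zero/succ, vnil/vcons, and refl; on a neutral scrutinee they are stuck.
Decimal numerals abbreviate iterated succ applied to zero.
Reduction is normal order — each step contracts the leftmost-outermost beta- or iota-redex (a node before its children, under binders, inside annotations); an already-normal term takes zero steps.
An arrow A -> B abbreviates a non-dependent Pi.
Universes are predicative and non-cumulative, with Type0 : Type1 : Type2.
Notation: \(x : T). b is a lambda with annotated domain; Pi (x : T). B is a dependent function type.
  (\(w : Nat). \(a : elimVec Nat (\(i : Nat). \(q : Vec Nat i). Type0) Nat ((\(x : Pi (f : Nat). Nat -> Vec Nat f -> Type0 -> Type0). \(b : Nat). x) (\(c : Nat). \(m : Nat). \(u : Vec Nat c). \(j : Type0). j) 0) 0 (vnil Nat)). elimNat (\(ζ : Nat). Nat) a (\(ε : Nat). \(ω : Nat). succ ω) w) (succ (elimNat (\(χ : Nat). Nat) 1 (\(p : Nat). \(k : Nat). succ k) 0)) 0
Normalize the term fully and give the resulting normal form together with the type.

reduced normal form:
  2
inferred type:
  Nat
observation: the first redex contracted is a beta-redex; the normal form is reached in 10 normal-order steps.


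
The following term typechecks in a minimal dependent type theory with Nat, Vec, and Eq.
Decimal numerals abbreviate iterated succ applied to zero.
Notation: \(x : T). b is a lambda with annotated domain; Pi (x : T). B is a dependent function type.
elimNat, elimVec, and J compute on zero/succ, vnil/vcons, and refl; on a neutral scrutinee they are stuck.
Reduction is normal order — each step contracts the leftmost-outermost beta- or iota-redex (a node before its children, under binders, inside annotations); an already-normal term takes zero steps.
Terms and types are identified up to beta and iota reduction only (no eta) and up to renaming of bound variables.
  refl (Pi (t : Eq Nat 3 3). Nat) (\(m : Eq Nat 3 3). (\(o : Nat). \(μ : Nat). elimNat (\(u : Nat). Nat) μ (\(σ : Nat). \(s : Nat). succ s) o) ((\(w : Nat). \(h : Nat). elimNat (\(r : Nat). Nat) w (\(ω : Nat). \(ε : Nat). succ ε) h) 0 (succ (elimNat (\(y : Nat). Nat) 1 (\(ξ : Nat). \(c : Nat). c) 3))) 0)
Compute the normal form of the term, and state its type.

normal form:
  refl (Pi (t : Eq Nat 3 3). Nat) (\(m : Eq Nat 3 3). 2)
the term's type:
  Eq (Pi (t : Eq Nat 3 3). Nat) (\(m : Eq Nat 3 3). 2) (\(o : Eq Nat 3 3). 2)
observation: 28 normal-order steps normalize the term, beginning with a beta-redex.


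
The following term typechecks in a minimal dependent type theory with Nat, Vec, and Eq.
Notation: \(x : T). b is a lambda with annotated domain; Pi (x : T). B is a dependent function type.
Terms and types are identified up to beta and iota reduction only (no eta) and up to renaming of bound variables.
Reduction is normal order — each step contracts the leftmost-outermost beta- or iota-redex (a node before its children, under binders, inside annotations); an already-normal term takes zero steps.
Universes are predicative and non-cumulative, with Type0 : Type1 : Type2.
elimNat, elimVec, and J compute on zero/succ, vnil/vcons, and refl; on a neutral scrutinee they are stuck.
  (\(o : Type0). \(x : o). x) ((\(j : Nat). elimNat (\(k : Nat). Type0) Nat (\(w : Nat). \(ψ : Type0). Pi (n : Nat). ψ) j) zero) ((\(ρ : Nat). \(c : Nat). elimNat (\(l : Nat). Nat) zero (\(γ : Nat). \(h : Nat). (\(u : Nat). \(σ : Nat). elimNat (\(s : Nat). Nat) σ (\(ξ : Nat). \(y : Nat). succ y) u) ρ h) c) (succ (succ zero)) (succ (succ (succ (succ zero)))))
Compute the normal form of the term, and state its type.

reduced normal form:
  succ (succ (succ (succ (succ (succ (succ (succ zero)))))))
inferred type:
  Nat
observation: normalization takes exactly 53 steps under the normal-order strategy.


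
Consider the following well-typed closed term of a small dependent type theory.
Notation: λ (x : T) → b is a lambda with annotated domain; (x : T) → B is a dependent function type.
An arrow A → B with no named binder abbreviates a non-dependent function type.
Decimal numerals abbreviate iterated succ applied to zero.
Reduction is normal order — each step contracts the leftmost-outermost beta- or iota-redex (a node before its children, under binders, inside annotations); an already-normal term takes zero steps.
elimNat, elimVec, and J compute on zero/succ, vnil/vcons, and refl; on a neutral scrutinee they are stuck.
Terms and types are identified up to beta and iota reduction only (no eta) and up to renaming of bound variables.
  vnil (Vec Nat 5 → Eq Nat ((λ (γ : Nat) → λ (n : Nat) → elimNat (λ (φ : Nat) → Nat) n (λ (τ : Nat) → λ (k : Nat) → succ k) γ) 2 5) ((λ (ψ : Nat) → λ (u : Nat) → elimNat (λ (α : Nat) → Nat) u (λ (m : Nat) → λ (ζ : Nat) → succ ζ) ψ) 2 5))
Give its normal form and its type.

reduced normal form:
  vnil (Vec Nat 5 → Eq Nat 7 7)
type:
  Vec (Vec Nat 5 → Eq Nat 7 7) 0
observation: the first redex contracted is a beta-redex; the normal form is reached in 18 normal-order steps.


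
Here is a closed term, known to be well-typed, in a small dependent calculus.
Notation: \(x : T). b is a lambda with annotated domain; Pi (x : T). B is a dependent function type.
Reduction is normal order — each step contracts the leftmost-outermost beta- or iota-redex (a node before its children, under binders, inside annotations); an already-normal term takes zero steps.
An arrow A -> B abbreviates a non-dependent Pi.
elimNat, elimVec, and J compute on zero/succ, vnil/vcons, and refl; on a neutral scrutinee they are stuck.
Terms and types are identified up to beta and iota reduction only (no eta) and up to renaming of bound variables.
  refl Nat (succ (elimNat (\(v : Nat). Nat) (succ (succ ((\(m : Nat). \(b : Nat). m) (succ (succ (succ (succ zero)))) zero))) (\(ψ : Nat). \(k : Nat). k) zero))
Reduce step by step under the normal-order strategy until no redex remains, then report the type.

normal-order reduction:
  refl Nat (succ (elimNat (\(v : Nat). Nat) (succ (succ ((\(m : Nat). \(b : Nat). m) (succ (succ (succ (succ zero)))) zero))) (\(ψ : Nat). \(k : Nat). k) zero))
  ~> refl Nat (succ (succ (succ ((\(v : Nat). \(m : Nat). v) (succ (succ (succ (succ zero)))) zero))))
  ~> refl Nat (succ (succ (succ ((\(v : Nat). succ (succ (succ (succ zero)))) zero))))
  ~> refl Nat (succ (succ (succ (succ (succ (succ (succ zero)))))))
inferred type:
  Eq Nat (succ (succ (succ (succ (succ (succ (succ zero))))))) (succ (succ (succ (succ (succ (succ (succ zero)))))))


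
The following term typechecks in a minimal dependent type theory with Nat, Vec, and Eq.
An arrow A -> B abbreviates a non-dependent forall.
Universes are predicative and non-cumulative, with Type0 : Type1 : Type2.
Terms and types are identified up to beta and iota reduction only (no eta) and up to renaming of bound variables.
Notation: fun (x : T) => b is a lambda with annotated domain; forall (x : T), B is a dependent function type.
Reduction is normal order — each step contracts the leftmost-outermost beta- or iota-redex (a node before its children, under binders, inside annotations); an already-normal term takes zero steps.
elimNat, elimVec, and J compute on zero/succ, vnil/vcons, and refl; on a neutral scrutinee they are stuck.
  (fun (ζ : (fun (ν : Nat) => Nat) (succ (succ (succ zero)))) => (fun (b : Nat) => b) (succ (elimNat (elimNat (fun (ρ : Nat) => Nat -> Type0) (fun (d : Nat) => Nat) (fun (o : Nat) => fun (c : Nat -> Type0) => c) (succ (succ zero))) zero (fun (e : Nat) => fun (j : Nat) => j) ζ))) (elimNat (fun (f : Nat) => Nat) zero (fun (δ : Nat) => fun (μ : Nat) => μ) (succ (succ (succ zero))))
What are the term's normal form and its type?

resulting normal form:
  succ zero
type:
  Nat


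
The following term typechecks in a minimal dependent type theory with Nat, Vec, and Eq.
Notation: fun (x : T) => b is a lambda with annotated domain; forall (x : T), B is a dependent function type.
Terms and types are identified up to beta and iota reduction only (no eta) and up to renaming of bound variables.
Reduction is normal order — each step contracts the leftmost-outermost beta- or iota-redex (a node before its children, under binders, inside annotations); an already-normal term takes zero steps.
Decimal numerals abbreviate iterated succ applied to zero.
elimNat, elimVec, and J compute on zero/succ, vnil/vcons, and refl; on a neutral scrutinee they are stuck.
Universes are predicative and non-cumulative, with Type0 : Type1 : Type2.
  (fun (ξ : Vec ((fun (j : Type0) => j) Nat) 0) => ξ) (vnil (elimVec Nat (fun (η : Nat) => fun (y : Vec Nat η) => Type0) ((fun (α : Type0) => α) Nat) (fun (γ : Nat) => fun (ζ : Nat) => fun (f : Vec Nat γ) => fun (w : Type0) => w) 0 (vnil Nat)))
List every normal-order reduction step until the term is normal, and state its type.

normal-order reduction sequence:
  (fun (ξ : Vec ((fun (j : Type0) => j) Nat) 0) => ξ) (vnil (elimVec Nat (fun (η : Nat) => fun (y : Vec Nat η) => Type0) ((fun (α : Type0) => α) Nat) (fun (γ : Nat) => fun (ζ : Nat) => fun (f : Vec Nat γ) => fun (w : Type0) => w) 0 (vnil Nat)))
  ~> vnil (elimVec Nat (fun (ξ : Nat) => fun (j : Vec Nat ξ) => Type0) ((fun (η : Type0) => η) Nat) (fun (y : Nat) => fun (α : Nat) => fun (γ : Vec Nat y) => fun (ζ : Type0) => ζ) 0 (vnil Nat))
  ~> vnil ((fun (ξ : Type0) => ξ) Nat)
  ~> vnil Nat
the term's type:
  Vec Nat 0


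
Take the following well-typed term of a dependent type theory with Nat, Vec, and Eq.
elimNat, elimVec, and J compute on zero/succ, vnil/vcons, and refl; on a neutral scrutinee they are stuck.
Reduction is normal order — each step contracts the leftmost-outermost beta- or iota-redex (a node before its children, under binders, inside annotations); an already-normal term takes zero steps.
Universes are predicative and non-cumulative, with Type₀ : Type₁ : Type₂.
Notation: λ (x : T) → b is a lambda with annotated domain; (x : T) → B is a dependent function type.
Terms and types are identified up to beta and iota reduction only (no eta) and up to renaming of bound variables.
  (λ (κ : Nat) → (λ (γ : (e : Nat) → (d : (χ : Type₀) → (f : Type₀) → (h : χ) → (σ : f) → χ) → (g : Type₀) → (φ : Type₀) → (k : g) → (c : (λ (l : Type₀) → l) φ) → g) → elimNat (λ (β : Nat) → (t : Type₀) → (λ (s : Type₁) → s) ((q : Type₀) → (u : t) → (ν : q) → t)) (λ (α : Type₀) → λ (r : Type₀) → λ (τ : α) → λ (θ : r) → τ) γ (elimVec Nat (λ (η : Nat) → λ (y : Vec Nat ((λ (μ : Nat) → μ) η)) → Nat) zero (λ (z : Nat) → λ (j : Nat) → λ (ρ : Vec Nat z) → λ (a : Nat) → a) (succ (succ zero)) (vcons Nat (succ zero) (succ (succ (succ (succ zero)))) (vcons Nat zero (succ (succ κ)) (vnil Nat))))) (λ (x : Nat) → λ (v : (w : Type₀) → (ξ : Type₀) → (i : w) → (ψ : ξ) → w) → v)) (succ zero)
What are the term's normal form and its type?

reduced normal form:
  λ (κ : Type₀) → λ (γ : Type₀) → λ (e : κ) → λ (d : γ) → e
the term's type:
  (κ : Type₀) → (γ : Type₀) → (e : κ) → (d : γ) → κ
observation: normalization takes exactly 15 steps under the normal-order strategy.


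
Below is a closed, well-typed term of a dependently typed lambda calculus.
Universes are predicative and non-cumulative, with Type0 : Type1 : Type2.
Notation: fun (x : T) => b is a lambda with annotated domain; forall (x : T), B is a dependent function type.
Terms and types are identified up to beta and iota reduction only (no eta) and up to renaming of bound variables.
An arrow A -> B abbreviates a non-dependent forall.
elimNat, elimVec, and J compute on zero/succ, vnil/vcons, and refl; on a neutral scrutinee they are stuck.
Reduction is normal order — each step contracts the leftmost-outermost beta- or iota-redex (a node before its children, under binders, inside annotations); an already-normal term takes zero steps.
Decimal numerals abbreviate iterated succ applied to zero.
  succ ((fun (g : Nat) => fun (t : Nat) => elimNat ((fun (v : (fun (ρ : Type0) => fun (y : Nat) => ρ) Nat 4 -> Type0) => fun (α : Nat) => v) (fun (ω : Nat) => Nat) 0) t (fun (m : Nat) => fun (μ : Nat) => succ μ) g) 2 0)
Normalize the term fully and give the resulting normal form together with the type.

resulting normal form:
  3
type:
  Nat
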